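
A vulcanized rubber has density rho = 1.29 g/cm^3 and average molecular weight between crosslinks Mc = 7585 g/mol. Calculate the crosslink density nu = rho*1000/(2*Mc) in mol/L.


nu = rho * 1000 / (2 * Mc)
nu = 1.29 * 1000 / (2 * 7585)
nu = 1290.0 / 15170
nu = 0.0850 mol/L

0.0850 mol/L


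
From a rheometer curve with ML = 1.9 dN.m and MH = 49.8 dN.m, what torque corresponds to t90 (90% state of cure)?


M90 = ML + 0.9 * (MH - ML)
M90 = 1.9 + 0.9 * (49.8 - 1.9)
M90 = 1.9 + 0.9 * 47.9
M90 = 45.01 dN.m

45.01 dN.m


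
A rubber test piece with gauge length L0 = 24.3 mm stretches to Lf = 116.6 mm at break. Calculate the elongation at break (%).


Elongation = (Lf - L0) / L0 * 100
= (116.6 - 24.3) / 24.3 * 100
= 92.3 / 24.3 * 100
= 379.8%

379.8%


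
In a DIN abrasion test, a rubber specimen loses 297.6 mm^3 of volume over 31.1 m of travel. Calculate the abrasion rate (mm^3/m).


Rate = volume_loss / distance
= 297.6 / 31.1
= 9.569 mm^3/m

9.569 mm^3/m


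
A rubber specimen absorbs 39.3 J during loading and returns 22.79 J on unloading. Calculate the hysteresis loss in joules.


Hysteresis loss = loading - unloading
= 39.3 - 22.79
= 16.51 J

16.51 J


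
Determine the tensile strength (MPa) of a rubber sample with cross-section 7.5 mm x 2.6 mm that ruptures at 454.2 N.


Area = width * thickness = 7.5 * 2.6 = 19.5 mm^2
TS = force / area = 454.2 / 19.5 = 23.29 MPa

23.29 MPa


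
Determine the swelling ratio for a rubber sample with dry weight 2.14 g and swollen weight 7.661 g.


Q = W_swollen / W_dry
Q = 7.661 / 2.14
Q = 3.58

Q = 3.58


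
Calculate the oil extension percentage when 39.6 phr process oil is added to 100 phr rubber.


Oil % = oil / (100 + oil) * 100
= 39.6 / (100 + 39.6) * 100
= 39.6 / 139.6 * 100
= 28.37%

28.37%


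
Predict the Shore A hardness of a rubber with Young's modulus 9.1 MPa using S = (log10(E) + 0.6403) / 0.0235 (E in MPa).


log10(E) = 0.0235*S - 0.6403  =>  S = (log10(E) + 0.6403) / 0.0235
log10(9.1) = 0.959041
S = (0.959041 + 0.6403) / 0.0235 = 1.599341 / 0.0235
S = 68.1

Shore A = 68.1


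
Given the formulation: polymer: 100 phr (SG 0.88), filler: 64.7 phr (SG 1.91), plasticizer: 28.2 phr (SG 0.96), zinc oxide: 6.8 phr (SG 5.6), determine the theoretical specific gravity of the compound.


Sum of weights = 199.7
Volume contributions:
  polymer: 100/0.88 = 113.6364
  filler: 64.7/1.91 = 33.8743
  plasticizer: 28.2/0.96 = 29.3750
  zinc oxide: 6.8/5.6 = 1.2143
Sum of volumes = 178.1000
SG = 199.7 / 178.1000 = 1.121

SG = 1.121


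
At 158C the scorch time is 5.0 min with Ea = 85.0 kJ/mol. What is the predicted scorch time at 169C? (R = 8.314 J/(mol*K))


Convert temperatures: T1 = 158 + 273.15 = 431.15 K, T2 = 169 + 273.15 = 442.15 K
ts2_new = 5.0 * exp(85000 / 8.314 * (1/442.15 - 1/431.15))
1/T2 - 1/T1 = -5.7703e-05
ts2_new = 2.77 min

2.77 min


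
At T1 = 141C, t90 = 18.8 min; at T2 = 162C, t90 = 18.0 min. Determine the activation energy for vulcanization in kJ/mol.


T1 = 414.15 K, T2 = 435.15 K
1/T1 - 1/T2 = 1.1653e-04
ln(t1/t2) = ln(18.8/18.0) = 0.0435
Ea = 8.314 * 0.0435 / 1.1653e-04 = 3102.6156 J/mol
Ea = 3.1 kJ/mol

3.1 kJ/mol


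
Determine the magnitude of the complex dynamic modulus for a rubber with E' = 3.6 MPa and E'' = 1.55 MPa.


|E*| = sqrt(E'^2 + E''^2)
= sqrt(3.6^2 + 1.55^2)
= sqrt(12.9600 + 2.4025)
= 3.92 MPa

3.92 MPa


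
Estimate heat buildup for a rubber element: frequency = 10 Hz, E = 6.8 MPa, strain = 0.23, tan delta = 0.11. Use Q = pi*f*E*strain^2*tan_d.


Q = pi * f * E * strain^2 * tan_d
= pi * 10 * 6.8 * 0.23^2 * 0.11
= pi * 10 * 6.8 * 0.0529 * 0.11
= 1.2431

Q = 1.2431


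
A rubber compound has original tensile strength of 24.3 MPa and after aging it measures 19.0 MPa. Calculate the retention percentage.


Retention = aged / original * 100
= 19.0 / 24.3 * 100
= 78.2%

78.2%


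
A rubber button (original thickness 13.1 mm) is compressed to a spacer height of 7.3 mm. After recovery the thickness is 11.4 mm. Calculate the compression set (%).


CS = (t0 - recovered) / (t0 - ts) * 100
= (13.1 - 11.4) / (13.1 - 7.3) * 100
= 1.7 / 5.8 * 100
= 29.3%

29.3%


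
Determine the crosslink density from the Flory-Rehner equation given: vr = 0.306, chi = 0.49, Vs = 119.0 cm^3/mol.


ln(1 - vr) = ln(1 - 0.306) = -0.3653
Numerator = -((-0.3653) + 0.306 + 0.49 * 0.306^2) = 0.0134
Denominator = 119.0 * (0.306^(1/3) - 0.306/2) = 61.9831
nu = 0.0134 / 61.9831 = 2.1622e-04 mol/cm^3

2.1622e-04 mol/cm^3


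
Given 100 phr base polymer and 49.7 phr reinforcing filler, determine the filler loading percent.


Filler % = filler / (rubber + filler) * 100
= 49.7 / (100 + 49.7) * 100
= 49.7 / 149.7 * 100
= 33.2%

33.2%


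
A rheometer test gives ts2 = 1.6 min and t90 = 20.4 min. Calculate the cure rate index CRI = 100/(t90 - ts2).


CRI = 100 / (t90 - ts2)
= 100 / (20.4 - 1.6)
= 100 / 18.8
= 5.32 min^-1

5.32 min^-1


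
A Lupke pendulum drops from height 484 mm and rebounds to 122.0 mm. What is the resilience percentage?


Resilience = h_rebound / h_drop * 100
= 122.0 / 484 * 100
= 25.2%

25.2%


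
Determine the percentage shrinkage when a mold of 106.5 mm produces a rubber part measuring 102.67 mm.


Shrinkage = (mold - part) / mold * 100
= (106.5 - 102.67) / 106.5 * 100
= 3.83 / 106.5 * 100
= 3.6%

3.6%


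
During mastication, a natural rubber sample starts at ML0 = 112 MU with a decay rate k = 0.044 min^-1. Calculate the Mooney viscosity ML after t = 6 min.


ML = ML0 * exp(-k * t)
ML = 112 * exp(-0.044 * 6)
ML = 112 * 0.7680
ML = 86.01 MU

86.01 MU


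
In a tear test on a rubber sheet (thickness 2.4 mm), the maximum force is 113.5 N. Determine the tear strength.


Tear strength = force / thickness
= 113.5 / 2.4
= 47.29 N/mm

47.29 N/mm


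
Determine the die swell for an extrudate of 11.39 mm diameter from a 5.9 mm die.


Die swell ratio = D_extrudate / D_die
= 11.39 / 5.9
= 1.931

Die swell = 1.931


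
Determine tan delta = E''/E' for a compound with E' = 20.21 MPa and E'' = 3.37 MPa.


tan delta = E'' / E'
= 3.37 / 20.21
= 0.1667

tan delta = 0.1667


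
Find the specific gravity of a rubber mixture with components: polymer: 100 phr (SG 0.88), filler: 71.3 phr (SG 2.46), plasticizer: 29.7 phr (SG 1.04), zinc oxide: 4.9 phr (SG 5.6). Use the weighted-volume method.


Sum of weights = 205.9
Volume contributions:
  polymer: 100/0.88 = 113.6364
  filler: 71.3/2.46 = 28.9837
  plasticizer: 29.7/1.04 = 28.5577
  zinc oxide: 4.9/5.6 = 0.8750
Sum of volumes = 172.0528
SG = 205.9 / 172.0528 = 1.197

SG = 1.197


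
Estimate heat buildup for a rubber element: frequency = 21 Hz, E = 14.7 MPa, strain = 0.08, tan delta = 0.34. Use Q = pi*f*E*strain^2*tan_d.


Q = pi * f * E * strain^2 * tan_d
= pi * 21 * 14.7 * 0.08^2 * 0.34
= pi * 21 * 14.7 * 0.0064 * 0.34
= 2.1103

Q = 2.1103


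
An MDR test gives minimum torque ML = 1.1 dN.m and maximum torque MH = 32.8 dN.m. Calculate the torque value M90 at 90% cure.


M90 = ML + 0.9 * (MH - ML)
M90 = 1.1 + 0.9 * (32.8 - 1.1)
M90 = 1.1 + 0.9 * 31.7
M90 = 29.63 dN.m

29.63 dN.m


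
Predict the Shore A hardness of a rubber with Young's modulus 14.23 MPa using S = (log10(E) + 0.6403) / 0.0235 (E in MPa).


log10(E) = 0.0235*S - 0.6403  =>  S = (log10(E) + 0.6403) / 0.0235
log10(14.23) = 1.153205
S = (1.153205 + 0.6403) / 0.0235 = 1.793505 / 0.0235
S = 76.3

Shore A = 76.3


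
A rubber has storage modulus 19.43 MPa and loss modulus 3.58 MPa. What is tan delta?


tan delta = E'' / E'
= 3.58 / 19.43
= 0.1843

tan delta = 0.1843


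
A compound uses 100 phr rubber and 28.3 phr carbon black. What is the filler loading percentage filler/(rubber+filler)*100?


Filler % = filler / (rubber + filler) * 100
= 28.3 / (100 + 28.3) * 100
= 28.3 / 128.3 * 100
= 22.06%

22.06%


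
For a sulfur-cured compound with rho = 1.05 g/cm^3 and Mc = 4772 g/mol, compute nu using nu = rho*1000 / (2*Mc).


nu = rho * 1000 / (2 * Mc)
nu = 1.05 * 1000 / (2 * 4772)
nu = 1050.0 / 9544
nu = 0.1100 mol/L

0.1100 mol/L


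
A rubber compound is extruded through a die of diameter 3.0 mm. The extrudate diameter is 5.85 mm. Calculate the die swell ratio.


Die swell ratio = D_extrudate / D_die
= 5.85 / 3.0
= 1.95

Die swell = 1.95


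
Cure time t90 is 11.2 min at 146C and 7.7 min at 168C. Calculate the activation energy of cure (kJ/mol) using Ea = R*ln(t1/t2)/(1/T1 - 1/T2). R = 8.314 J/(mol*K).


T1 = 419.15 K, T2 = 441.15 K
1/T1 - 1/T2 = 1.1898e-04
ln(t1/t2) = ln(11.2/7.7) = 0.3747
Ea = 8.314 * 0.3747 / 1.1898e-04 = 26182.9872 J/mol
Ea = 26.18 kJ/mol

26.18 kJ/mol


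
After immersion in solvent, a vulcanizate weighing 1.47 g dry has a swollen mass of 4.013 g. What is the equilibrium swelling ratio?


Q = W_swollen / W_dry
Q = 4.013 / 1.47
Q = 2.73

Q = 2.73


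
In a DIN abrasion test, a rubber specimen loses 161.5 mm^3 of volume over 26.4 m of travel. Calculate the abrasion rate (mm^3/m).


Rate = volume_loss / distance
= 161.5 / 26.4
= 6.117 mm^3/m

6.117 mm^3/m


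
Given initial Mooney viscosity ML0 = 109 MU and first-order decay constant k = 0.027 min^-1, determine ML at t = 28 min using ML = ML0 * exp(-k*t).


ML = ML0 * exp(-k * t)
ML = 109 * exp(-0.027 * 28)
ML = 109 * 0.4695
ML = 51.18 MU

51.18 MU


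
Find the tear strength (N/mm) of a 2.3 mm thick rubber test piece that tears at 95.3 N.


Tear strength = force / thickness
= 95.3 / 2.3
= 41.43 N/mm

41.43 N/mm


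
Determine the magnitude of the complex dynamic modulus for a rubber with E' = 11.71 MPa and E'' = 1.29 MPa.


|E*| = sqrt(E'^2 + E''^2)
= sqrt(11.71^2 + 1.29^2)
= sqrt(137.1241 + 1.6641)
= 11.781 MPa

11.781 MPa


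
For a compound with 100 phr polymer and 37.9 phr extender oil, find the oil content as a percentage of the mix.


Oil % = oil / (100 + oil) * 100
= 37.9 / (100 + 37.9) * 100
= 37.9 / 137.9 * 100
= 27.48%

27.48%


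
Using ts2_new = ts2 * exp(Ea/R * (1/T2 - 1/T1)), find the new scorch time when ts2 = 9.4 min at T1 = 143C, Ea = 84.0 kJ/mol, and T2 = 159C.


Convert temperatures: T1 = 143 + 273.15 = 416.15 K, T2 = 159 + 273.15 = 432.15 K
ts2_new = 9.4 * exp(84000 / 8.314 * (1/432.15 - 1/416.15))
1/T2 - 1/T1 = -8.8968e-05
ts2_new = 3.83 min

3.83 min


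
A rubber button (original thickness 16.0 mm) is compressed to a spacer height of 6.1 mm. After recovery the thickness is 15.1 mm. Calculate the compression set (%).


CS = (t0 - recovered) / (t0 - ts) * 100
= (16.0 - 15.1) / (16.0 - 6.1) * 100
= 0.9 / 9.9 * 100
= 9.1%

9.1%


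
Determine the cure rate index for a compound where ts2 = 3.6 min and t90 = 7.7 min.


CRI = 100 / (t90 - ts2)
= 100 / (7.7 - 3.6)
= 100 / 4.1
= 24.39 min^-1

24.39 min^-1


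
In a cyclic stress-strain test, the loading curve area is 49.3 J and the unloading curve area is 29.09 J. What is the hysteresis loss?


Hysteresis loss = loading - unloading
= 49.3 - 29.09
= 20.21 J

20.21 J


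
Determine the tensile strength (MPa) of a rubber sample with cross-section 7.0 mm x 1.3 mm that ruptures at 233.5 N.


Area = width * thickness = 7.0 * 1.3 = 9.1 mm^2
TS = force / area = 233.5 / 9.1 = 25.66 MPa

25.66 MPa


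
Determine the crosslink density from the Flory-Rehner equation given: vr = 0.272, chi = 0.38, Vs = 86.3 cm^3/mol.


ln(1 - vr) = ln(1 - 0.272) = -0.3175
Numerator = -((-0.3175) + 0.272 + 0.38 * 0.272^2) = 0.0173
Denominator = 86.3 * (0.272^(1/3) - 0.272/2) = 44.1789
nu = 0.0173 / 44.1789 = 3.9250e-04 mol/cm^3

3.9250e-04 mol/cm^3


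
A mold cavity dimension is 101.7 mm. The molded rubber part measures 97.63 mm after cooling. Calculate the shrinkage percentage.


Shrinkage = (mold - part) / mold * 100
= (101.7 - 97.63) / 101.7 * 100
= 4.07 / 101.7 * 100
= 4.0%

4.0%


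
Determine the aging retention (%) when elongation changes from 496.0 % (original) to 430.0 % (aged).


Retention = aged / original * 100
= 430.0 / 496.0 * 100
= 86.7%

86.7%


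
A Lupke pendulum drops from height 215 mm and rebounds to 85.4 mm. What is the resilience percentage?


Resilience = h_rebound / h_drop * 100
= 85.4 / 215 * 100
= 39.7%

39.7%


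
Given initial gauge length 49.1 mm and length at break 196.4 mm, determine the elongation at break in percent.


Elongation = (Lf - L0) / L0 * 100
= (196.4 - 49.1) / 49.1 * 100
= 147.3 / 49.1 * 100
= 300.0%

300.0%


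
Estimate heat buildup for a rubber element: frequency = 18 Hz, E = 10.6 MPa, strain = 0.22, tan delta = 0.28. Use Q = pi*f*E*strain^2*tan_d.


Q = pi * f * E * strain^2 * tan_d
= pi * 18 * 10.6 * 0.22^2 * 0.28
= pi * 18 * 10.6 * 0.0484 * 0.28
= 8.1233

Q = 8.1233


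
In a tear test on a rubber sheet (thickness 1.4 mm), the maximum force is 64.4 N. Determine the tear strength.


Tear strength = force / thickness
= 64.4 / 1.4
= 46.0 N/mm

46.0 N/mm


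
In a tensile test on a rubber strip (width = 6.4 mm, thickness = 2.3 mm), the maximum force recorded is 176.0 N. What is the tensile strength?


Area = width * thickness = 6.4 * 2.3 = 14.72 mm^2
TS = force / area = 176.0 / 14.72 = 11.96 MPa

11.96 MPa


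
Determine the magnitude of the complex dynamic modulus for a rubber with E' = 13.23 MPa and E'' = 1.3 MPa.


|E*| = sqrt(E'^2 + E''^2)
= sqrt(13.23^2 + 1.3^2)
= sqrt(175.0329 + 1.6900)
= 13.294 MPa

13.294 MPa


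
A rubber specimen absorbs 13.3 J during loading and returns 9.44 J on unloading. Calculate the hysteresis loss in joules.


Hysteresis loss = loading - unloading
= 13.3 - 9.44
= 3.86 J

3.86 J


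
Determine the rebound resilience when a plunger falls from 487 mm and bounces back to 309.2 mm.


Resilience = h_rebound / h_drop * 100
= 309.2 / 487 * 100
= 63.5%

63.5%


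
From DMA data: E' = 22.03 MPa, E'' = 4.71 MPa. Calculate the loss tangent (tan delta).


tan delta = E'' / E'
= 4.71 / 22.03
= 0.2138

tan delta = 0.2138


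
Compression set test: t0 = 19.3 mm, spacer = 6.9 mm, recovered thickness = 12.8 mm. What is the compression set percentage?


CS = (t0 - recovered) / (t0 - ts) * 100
= (19.3 - 12.8) / (19.3 - 6.9) * 100
= 6.5 / 12.4 * 100
= 52.4%

52.4%


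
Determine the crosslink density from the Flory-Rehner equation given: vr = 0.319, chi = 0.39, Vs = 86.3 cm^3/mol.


ln(1 - vr) = ln(1 - 0.319) = -0.3842
Numerator = -((-0.3842) + 0.319 + 0.39 * 0.319^2) = 0.0255
Denominator = 86.3 * (0.319^(1/3) - 0.319/2) = 45.2020
nu = 0.0255 / 45.2020 = 5.6427e-04 mol/cm^3

5.6427e-04 mol/cm^3


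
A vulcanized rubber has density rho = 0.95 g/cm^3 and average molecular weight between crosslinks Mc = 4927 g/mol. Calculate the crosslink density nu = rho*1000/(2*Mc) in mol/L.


nu = rho * 1000 / (2 * Mc)
nu = 0.95 * 1000 / (2 * 4927)
nu = 950.0 / 9854
nu = 0.0964 mol/L

0.0964 mol/L


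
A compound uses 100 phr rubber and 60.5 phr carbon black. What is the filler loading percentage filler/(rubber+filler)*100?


Filler % = filler / (rubber + filler) * 100
= 60.5 / (100 + 60.5) * 100
= 60.5 / 160.5 * 100
= 37.69%

37.69%


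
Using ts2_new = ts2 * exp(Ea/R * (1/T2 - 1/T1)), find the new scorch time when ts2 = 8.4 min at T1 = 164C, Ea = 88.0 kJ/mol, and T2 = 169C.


Convert temperatures: T1 = 164 + 273.15 = 437.15 K, T2 = 169 + 273.15 = 442.15 K
ts2_new = 8.4 * exp(88000 / 8.314 * (1/442.15 - 1/437.15))
1/T2 - 1/T1 = -2.5868e-05
ts2_new = 6.39 min

6.39 min


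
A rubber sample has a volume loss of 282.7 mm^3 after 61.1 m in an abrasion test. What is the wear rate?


Rate = volume_loss / distance
= 282.7 / 61.1
= 4.627 mm^3/m

4.627 mm^3/m


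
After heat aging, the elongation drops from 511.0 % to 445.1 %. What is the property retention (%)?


Retention = aged / original * 100
= 445.1 / 511.0 * 100
= 87.1%

87.1%


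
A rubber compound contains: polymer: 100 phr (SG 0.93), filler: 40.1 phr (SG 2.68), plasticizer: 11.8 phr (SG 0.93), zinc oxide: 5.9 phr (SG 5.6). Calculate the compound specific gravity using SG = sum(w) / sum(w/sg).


Sum of weights = 157.8
Volume contributions:
  polymer: 100/0.93 = 107.5269
  filler: 40.1/2.68 = 14.9627
  plasticizer: 11.8/0.93 = 12.6882
  zinc oxide: 5.9/5.6 = 1.0536
Sum of volumes = 136.2313
SG = 157.8 / 136.2313 = 1.158

SG = 1.158


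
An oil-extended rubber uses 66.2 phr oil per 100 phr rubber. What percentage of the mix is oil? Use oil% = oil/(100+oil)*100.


Oil % = oil / (100 + oil) * 100
= 66.2 / (100 + 66.2) * 100
= 66.2 / 166.2 * 100
= 39.83%

39.83%


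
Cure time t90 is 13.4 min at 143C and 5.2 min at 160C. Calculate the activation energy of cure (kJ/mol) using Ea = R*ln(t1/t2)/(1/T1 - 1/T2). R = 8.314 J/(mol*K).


T1 = 416.15 K, T2 = 433.15 K
1/T1 - 1/T2 = 9.4311e-05
ln(t1/t2) = ln(13.4/5.2) = 0.9466
Ea = 8.314 * 0.9466 / 9.4311e-05 = 83447.6323 J/mol
Ea = 83.45 kJ/mol

83.45 kJ/mol


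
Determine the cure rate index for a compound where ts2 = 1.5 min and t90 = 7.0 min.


CRI = 100 / (t90 - ts2)
= 100 / (7.0 - 1.5)
= 100 / 5.5
= 18.18 min^-1

18.18 min^-1


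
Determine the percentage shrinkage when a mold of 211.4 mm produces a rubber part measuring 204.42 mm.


Shrinkage = (mold - part) / mold * 100
= (211.4 - 204.42) / 211.4 * 100
= 6.98 / 211.4 * 100
= 3.3%

3.3%


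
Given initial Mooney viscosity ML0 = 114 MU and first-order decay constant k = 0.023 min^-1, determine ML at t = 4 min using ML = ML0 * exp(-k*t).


ML = ML0 * exp(-k * t)
ML = 114 * exp(-0.023 * 4)
ML = 114 * 0.9121
ML = 103.98 MU

103.98 MU


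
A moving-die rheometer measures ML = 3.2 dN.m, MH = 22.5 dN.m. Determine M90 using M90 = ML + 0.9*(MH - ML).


M90 = ML + 0.9 * (MH - ML)
M90 = 3.2 + 0.9 * (22.5 - 3.2)
M90 = 3.2 + 0.9 * 19.3
M90 = 20.57 dN.m

20.57 dN.m


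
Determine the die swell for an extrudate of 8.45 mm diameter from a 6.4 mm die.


Die swell ratio = D_extrudate / D_die
= 8.45 / 6.4
= 1.32

Die swell = 1.32


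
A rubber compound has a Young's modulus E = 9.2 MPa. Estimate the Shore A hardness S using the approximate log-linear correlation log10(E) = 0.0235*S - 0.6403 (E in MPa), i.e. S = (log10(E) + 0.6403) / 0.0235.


log10(E) = 0.0235*S - 0.6403  =>  S = (log10(E) + 0.6403) / 0.0235
log10(9.2) = 0.963788
S = (0.963788 + 0.6403) / 0.0235 = 1.604088 / 0.0235
S = 68.3

Shore A = 68.3


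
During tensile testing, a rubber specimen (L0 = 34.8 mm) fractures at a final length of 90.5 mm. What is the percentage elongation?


Elongation = (Lf - L0) / L0 * 100
= (90.5 - 34.8) / 34.8 * 100
= 55.7 / 34.8 * 100
= 160.1%

160.1%


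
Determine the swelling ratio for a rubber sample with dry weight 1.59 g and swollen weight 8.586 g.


Q = W_swollen / W_dry
Q = 8.586 / 1.59
Q = 5.4

Q = 5.4


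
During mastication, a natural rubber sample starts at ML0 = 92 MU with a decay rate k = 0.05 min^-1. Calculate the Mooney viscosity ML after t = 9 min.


ML = ML0 * exp(-k * t)
ML = 92 * exp(-0.05 * 9)
ML = 92 * 0.6376
ML = 58.66 MU

58.66 MU


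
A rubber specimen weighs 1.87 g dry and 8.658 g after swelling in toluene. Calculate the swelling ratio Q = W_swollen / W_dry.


Q = W_swollen / W_dry
Q = 8.658 / 1.87
Q = 4.63

Q = 4.63


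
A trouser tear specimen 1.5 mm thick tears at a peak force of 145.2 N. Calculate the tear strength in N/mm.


Tear strength = force / thickness
= 145.2 / 1.5
= 96.8 N/mm

96.8 N/mm


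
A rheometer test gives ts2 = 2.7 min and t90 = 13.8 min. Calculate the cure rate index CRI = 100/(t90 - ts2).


CRI = 100 / (t90 - ts2)
= 100 / (13.8 - 2.7)
= 100 / 11.1
= 9.01 min^-1

9.01 min^-1


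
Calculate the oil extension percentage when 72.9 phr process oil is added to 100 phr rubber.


Oil % = oil / (100 + oil) * 100
= 72.9 / (100 + 72.9) * 100
= 72.9 / 172.9 * 100
= 42.16%

42.16%


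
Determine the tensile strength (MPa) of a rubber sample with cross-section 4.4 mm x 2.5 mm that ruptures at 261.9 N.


Area = width * thickness = 4.4 * 2.5 = 11.0 mm^2
TS = force / area = 261.9 / 11.0 = 23.81 MPa

23.81 MPa


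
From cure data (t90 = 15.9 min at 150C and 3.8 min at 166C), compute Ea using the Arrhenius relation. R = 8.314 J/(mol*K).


T1 = 423.15 K, T2 = 439.15 K
1/T1 - 1/T2 = 8.6102e-05
ln(t1/t2) = ln(15.9/3.8) = 1.4313
Ea = 8.314 * 1.4313 / 8.6102e-05 = 138208.0742 J/mol
Ea = 138.21 kJ/mol

138.21 kJ/mol


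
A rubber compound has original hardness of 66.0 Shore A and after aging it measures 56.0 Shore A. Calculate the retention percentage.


Retention = aged / original * 100
= 56.0 / 66.0 * 100
= 84.8%

84.8%


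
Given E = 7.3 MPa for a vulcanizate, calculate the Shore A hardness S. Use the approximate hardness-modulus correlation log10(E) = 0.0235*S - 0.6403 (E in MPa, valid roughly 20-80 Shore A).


log10(E) = 0.0235*S - 0.6403  =>  S = (log10(E) + 0.6403) / 0.0235
log10(7.3) = 0.863323
S = (0.863323 + 0.6403) / 0.0235 = 1.503623 / 0.0235
S = 64.0

Shore A = 64.0


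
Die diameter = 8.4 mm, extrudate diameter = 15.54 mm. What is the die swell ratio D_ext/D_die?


Die swell ratio = D_extrudate / D_die
= 15.54 / 8.4
= 1.85

Die swell = 1.85


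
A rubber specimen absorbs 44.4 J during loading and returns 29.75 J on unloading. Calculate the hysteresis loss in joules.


Hysteresis loss = loading - unloading
= 44.4 - 29.75
= 14.65 J

14.65 J


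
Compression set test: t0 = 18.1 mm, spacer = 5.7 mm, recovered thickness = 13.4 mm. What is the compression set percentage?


CS = (t0 - recovered) / (t0 - ts) * 100
= (18.1 - 13.4) / (18.1 - 5.7) * 100
= 4.7 / 12.4 * 100
= 37.9%

37.9%


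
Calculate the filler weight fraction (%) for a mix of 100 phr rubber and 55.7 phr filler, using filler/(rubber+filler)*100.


Filler % = filler / (rubber + filler) * 100
= 55.7 / (100 + 55.7) * 100
= 55.7 / 155.7 * 100
= 35.77%

35.77%


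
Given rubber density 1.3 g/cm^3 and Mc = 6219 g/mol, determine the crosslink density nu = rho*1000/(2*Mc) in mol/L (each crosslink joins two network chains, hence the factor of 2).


nu = rho * 1000 / (2 * Mc)
nu = 1.3 * 1000 / (2 * 6219)
nu = 1300.0 / 12438
nu = 0.1045 mol/L

0.1045 mol/L


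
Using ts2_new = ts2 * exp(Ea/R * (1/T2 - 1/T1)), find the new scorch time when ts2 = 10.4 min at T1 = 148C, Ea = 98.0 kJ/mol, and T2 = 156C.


Convert temperatures: T1 = 148 + 273.15 = 421.15 K, T2 = 156 + 273.15 = 429.15 K
ts2_new = 10.4 * exp(98000 / 8.314 * (1/429.15 - 1/421.15))
1/T2 - 1/T1 = -4.4263e-05
ts2_new = 6.17 min

6.17 min


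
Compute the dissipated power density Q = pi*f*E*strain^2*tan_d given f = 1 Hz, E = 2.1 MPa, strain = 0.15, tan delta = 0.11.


Q = pi * f * E * strain^2 * tan_d
= pi * 1 * 2.1 * 0.15^2 * 0.11
= pi * 1 * 2.1 * 0.0225 * 0.11
= 0.0163

Q = 0.0163


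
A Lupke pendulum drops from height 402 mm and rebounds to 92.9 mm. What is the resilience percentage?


Resilience = h_rebound / h_drop * 100
= 92.9 / 402 * 100
= 23.1%

23.1%


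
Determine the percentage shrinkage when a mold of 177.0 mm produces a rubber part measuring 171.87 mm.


Shrinkage = (mold - part) / mold * 100
= (177.0 - 171.87) / 177.0 * 100
= 5.13 / 177.0 * 100
= 2.9%

2.9%


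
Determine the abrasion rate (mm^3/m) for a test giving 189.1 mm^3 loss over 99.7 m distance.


Rate = volume_loss / distance
= 189.1 / 99.7
= 1.897 mm^3/m

1.897 mm^3/m


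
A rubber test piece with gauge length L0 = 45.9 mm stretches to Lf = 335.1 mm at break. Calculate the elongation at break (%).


Elongation = (Lf - L0) / L0 * 100
= (335.1 - 45.9) / 45.9 * 100
= 289.2 / 45.9 * 100
= 630.1%

630.1%


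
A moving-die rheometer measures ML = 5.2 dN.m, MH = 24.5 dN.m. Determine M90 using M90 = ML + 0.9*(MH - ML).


M90 = ML + 0.9 * (MH - ML)
M90 = 5.2 + 0.9 * (24.5 - 5.2)
M90 = 5.2 + 0.9 * 19.3
M90 = 22.57 dN.m

22.57 dN.m


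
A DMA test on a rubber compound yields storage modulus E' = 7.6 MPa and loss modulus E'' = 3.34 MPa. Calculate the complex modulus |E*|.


|E*| = sqrt(E'^2 + E''^2)
= sqrt(7.6^2 + 3.34^2)
= sqrt(57.7600 + 11.1556)
= 8.302 MPa

8.302 MPa


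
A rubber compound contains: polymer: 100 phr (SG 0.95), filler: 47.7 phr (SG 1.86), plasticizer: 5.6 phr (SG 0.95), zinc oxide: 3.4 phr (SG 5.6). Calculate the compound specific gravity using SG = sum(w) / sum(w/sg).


Sum of weights = 156.7
Volume contributions:
  polymer: 100/0.95 = 105.2632
  filler: 47.7/1.86 = 25.6452
  plasticizer: 5.6/0.95 = 5.8947
  zinc oxide: 3.4/5.6 = 0.6071
Sum of volumes = 137.4102
SG = 156.7 / 137.4102 = 1.14

SG = 1.14


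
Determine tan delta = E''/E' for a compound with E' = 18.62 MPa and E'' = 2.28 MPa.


tan delta = E'' / E'
= 2.28 / 18.62
= 0.1224

tan delta = 0.1224


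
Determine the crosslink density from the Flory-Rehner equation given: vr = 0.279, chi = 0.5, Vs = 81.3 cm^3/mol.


ln(1 - vr) = ln(1 - 0.279) = -0.3271
Numerator = -((-0.3271) + 0.279 + 0.5 * 0.279^2) = 0.0092
Denominator = 81.3 * (0.279^(1/3) - 0.279/2) = 41.7828
nu = 0.0092 / 41.7828 = 2.2008e-04 mol/cm^3

2.2008e-04 mol/cm^3


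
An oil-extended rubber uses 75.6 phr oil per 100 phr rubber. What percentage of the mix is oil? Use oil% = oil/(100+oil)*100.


Oil % = oil / (100 + oil) * 100
= 75.6 / (100 + 75.6) * 100
= 75.6 / 175.6 * 100
= 43.05%

43.05%


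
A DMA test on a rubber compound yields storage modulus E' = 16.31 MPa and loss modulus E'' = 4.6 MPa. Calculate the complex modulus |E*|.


|E*| = sqrt(E'^2 + E''^2)
= sqrt(16.31^2 + 4.6^2)
= sqrt(266.0161 + 21.1600)
= 16.946 MPa

16.946 MPa


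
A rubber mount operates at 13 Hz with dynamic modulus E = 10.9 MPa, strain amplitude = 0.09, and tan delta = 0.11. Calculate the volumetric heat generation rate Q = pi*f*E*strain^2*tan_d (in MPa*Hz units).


Q = pi * f * E * strain^2 * tan_d
= pi * 13 * 10.9 * 0.09^2 * 0.11
= pi * 13 * 10.9 * 0.0081 * 0.11
= 0.3966

Q = 0.3966


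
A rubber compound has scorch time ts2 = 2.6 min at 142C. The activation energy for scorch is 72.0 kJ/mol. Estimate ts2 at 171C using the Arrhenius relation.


Convert temperatures: T1 = 142 + 273.15 = 415.15 K, T2 = 171 + 273.15 = 444.15 K
ts2_new = 2.6 * exp(72000 / 8.314 * (1/444.15 - 1/415.15))
1/T2 - 1/T1 = -1.5728e-04
ts2_new = 0.67 min

0.67 min


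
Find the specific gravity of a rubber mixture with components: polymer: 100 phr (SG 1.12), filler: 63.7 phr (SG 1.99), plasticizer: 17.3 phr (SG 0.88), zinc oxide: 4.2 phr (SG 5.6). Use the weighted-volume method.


Sum of weights = 185.2
Volume contributions:
  polymer: 100/1.12 = 89.2857
  filler: 63.7/1.99 = 32.0101
  plasticizer: 17.3/0.88 = 19.6591
  zinc oxide: 4.2/5.6 = 0.7500
Sum of volumes = 141.7049
SG = 185.2 / 141.7049 = 1.307

SG = 1.307


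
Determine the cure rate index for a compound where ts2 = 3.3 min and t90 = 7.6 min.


CRI = 100 / (t90 - ts2)
= 100 / (7.6 - 3.3)
= 100 / 4.3
= 23.26 min^-1

23.26 min^-1


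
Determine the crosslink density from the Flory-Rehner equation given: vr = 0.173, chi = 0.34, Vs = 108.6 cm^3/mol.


ln(1 - vr) = ln(1 - 0.173) = -0.1900
Numerator = -((-0.1900) + 0.173 + 0.34 * 0.173^2) = 0.0068
Denominator = 108.6 * (0.173^(1/3) - 0.173/2) = 51.1186
nu = 0.0068 / 51.1186 = 1.3253e-04 mol/cm^3

1.3253e-04 mol/cm^3


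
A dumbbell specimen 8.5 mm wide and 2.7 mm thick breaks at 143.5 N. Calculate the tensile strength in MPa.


Area = width * thickness = 8.5 * 2.7 = 22.95 mm^2
TS = force / area = 143.5 / 22.95 = 6.25 MPa

6.25 MPa


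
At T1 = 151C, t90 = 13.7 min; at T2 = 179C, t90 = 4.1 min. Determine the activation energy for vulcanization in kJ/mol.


T1 = 424.15 K, T2 = 452.15 K
1/T1 - 1/T2 = 1.4600e-04
ln(t1/t2) = ln(13.7/4.1) = 1.2064
Ea = 8.314 * 1.2064 / 1.4600e-04 = 68698.6991 J/mol
Ea = 68.7 kJ/mol

68.7 kJ/mol


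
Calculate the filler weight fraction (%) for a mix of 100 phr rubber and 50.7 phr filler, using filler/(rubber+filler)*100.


Filler % = filler / (rubber + filler) * 100
= 50.7 / (100 + 50.7) * 100
= 50.7 / 150.7 * 100
= 33.64%

33.64%


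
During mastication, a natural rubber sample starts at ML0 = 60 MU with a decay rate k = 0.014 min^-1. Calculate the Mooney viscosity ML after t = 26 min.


ML = ML0 * exp(-k * t)
ML = 60 * exp(-0.014 * 26)
ML = 60 * 0.6949
ML = 41.69 MU

41.69 MU


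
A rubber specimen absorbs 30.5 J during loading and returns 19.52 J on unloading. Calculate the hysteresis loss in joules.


Hysteresis loss = loading - unloading
= 30.5 - 19.52
= 10.98 J

10.98 J


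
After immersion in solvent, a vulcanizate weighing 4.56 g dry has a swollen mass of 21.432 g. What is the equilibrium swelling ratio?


Q = W_swollen / W_dry
Q = 21.432 / 4.56
Q = 4.7

Q = 4.7


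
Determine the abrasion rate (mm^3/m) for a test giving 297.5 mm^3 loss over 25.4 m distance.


Rate = volume_loss / distance
= 297.5 / 25.4
= 11.713 mm^3/m

11.713 mm^3/m


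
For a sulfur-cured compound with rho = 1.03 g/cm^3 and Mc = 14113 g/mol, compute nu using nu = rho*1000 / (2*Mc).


nu = rho * 1000 / (2 * Mc)
nu = 1.03 * 1000 / (2 * 14113)
nu = 1030.0 / 28226
nu = 0.0365 mol/L

0.0365 mol/L


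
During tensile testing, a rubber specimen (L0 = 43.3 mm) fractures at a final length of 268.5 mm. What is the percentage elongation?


Elongation = (Lf - L0) / L0 * 100
= (268.5 - 43.3) / 43.3 * 100
= 225.2 / 43.3 * 100
= 520.1%

520.1%


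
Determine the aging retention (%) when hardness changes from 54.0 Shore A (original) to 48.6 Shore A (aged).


Retention = aged / original * 100
= 48.6 / 54.0 * 100
= 90.0%

90.0%


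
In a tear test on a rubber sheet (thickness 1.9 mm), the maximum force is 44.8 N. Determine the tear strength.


Tear strength = force / thickness
= 44.8 / 1.9
= 23.58 N/mm

23.58 N/mm


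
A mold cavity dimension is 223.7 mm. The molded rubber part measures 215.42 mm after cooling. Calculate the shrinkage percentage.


Shrinkage = (mold - part) / mold * 100
= (223.7 - 215.42) / 223.7 * 100
= 8.28 / 223.7 * 100
= 3.7%

3.7%


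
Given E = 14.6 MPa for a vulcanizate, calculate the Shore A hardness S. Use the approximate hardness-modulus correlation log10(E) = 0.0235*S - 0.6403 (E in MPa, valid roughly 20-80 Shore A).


log10(E) = 0.0235*S - 0.6403  =>  S = (log10(E) + 0.6403) / 0.0235
log10(14.6) = 1.164353
S = (1.164353 + 0.6403) / 0.0235 = 1.804653 / 0.0235
S = 76.8

Shore A = 76.8


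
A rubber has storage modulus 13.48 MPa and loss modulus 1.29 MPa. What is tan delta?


tan delta = E'' / E'
= 1.29 / 13.48
= 0.0957

tan delta = 0.0957


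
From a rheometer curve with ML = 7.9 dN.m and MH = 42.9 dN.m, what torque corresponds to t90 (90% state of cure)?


M90 = ML + 0.9 * (MH - ML)
M90 = 7.9 + 0.9 * (42.9 - 7.9)
M90 = 7.9 + 0.9 * 35.0
M90 = 39.4 dN.m

39.4 dN.m


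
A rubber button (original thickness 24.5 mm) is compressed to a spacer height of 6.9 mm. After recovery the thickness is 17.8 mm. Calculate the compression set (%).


CS = (t0 - recovered) / (t0 - ts) * 100
= (24.5 - 17.8) / (24.5 - 6.9) * 100
= 6.7 / 17.6 * 100
= 38.1%

38.1%


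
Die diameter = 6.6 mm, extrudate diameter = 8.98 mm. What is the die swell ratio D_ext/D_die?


Die swell ratio = D_extrudate / D_die
= 8.98 / 6.6
= 1.361

Die swell = 1.361


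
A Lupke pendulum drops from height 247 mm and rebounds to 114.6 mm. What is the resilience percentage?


Resilience = h_rebound / h_drop * 100
= 114.6 / 247 * 100
= 46.4%

46.4%


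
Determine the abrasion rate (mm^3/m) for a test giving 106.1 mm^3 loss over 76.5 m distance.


Rate = volume_loss / distance
= 106.1 / 76.5
= 1.387 mm^3/m

1.387 mm^3/m


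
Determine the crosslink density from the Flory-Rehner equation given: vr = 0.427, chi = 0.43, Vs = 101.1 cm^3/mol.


ln(1 - vr) = ln(1 - 0.427) = -0.5569
Numerator = -((-0.5569) + 0.427 + 0.43 * 0.427^2) = 0.0515
Denominator = 101.1 * (0.427^(1/3) - 0.427/2) = 54.5460
nu = 0.0515 / 54.5460 = 9.4357e-04 mol/cm^3

9.4357e-04 mol/cm^3


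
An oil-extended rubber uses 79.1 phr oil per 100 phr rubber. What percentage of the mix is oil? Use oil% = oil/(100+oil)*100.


Oil % = oil / (100 + oil) * 100
= 79.1 / (100 + 79.1) * 100
= 79.1 / 179.1 * 100
= 44.17%

44.17%


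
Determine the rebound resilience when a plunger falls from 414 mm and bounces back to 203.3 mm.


Resilience = h_rebound / h_drop * 100
= 203.3 / 414 * 100
= 49.1%

49.1%


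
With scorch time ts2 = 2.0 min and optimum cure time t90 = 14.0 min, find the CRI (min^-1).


CRI = 100 / (t90 - ts2)
= 100 / (14.0 - 2.0)
= 100 / 12.0
= 8.33 min^-1

8.33 min^-1


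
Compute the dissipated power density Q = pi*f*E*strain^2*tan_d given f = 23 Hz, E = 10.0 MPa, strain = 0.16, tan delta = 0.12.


Q = pi * f * E * strain^2 * tan_d
= pi * 23 * 10.0 * 0.16^2 * 0.12
= pi * 23 * 10.0 * 0.0256 * 0.12
= 2.2197

Q = 2.2197


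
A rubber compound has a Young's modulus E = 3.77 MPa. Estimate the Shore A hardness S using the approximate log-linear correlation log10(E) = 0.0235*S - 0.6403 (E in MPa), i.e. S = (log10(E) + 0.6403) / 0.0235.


log10(E) = 0.0235*S - 0.6403  =>  S = (log10(E) + 0.6403) / 0.0235
log10(3.77) = 0.576341
S = (0.576341 + 0.6403) / 0.0235 = 1.216641 / 0.0235
S = 51.8

Shore A = 51.8


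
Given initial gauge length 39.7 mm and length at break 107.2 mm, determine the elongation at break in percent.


Elongation = (Lf - L0) / L0 * 100
= (107.2 - 39.7) / 39.7 * 100
= 67.5 / 39.7 * 100
= 170.0%

170.0%


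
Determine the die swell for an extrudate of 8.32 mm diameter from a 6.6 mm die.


Die swell ratio = D_extrudate / D_die
= 8.32 / 6.6
= 1.261

Die swell = 1.261


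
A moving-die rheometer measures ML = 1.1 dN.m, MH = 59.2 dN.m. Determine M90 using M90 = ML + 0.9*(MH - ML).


M90 = ML + 0.9 * (MH - ML)
M90 = 1.1 + 0.9 * (59.2 - 1.1)
M90 = 1.1 + 0.9 * 58.1
M90 = 53.39 dN.m

53.39 dN.m


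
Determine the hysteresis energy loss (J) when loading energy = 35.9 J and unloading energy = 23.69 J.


Hysteresis loss = loading - unloading
= 35.9 - 23.69
= 12.21 J

12.21 J


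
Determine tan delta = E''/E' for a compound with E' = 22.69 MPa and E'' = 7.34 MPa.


tan delta = E'' / E'
= 7.34 / 22.69
= 0.3235

tan delta = 0.3235


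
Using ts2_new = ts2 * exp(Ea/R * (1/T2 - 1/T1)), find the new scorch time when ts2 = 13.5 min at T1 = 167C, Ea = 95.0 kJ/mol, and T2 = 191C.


Convert temperatures: T1 = 167 + 273.15 = 440.15 K, T2 = 191 + 273.15 = 464.15 K
ts2_new = 13.5 * exp(95000 / 8.314 * (1/464.15 - 1/440.15))
1/T2 - 1/T1 = -1.1748e-04
ts2_new = 3.53 min

3.53 min


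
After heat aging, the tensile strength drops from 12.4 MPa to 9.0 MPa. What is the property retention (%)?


Retention = aged / original * 100
= 9.0 / 12.4 * 100
= 72.6%

72.6%


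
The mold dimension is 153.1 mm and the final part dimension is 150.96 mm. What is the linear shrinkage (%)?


Shrinkage = (mold - part) / mold * 100
= (153.1 - 150.96) / 153.1 * 100
= 2.14 / 153.1 * 100
= 1.4%

1.4%


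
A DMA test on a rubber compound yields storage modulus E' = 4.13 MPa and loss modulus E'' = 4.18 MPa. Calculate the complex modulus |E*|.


|E*| = sqrt(E'^2 + E''^2)
= sqrt(4.13^2 + 4.18^2)
= sqrt(17.0569 + 17.4724)
= 5.876 MPa

5.876 MPa


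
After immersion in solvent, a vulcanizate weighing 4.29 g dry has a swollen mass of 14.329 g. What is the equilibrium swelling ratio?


Q = W_swollen / W_dry
Q = 14.329 / 4.29
Q = 3.34

Q = 3.34


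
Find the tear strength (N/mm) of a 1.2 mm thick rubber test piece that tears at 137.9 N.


Tear strength = force / thickness
= 137.9 / 1.2
= 114.92 N/mm

114.92 N/mm


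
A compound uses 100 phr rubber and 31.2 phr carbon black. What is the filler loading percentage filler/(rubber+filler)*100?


Filler % = filler / (rubber + filler) * 100
= 31.2 / (100 + 31.2) * 100
= 31.2 / 131.2 * 100
= 23.78%

23.78%


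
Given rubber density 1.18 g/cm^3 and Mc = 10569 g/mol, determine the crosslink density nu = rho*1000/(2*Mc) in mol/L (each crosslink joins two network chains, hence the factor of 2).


nu = rho * 1000 / (2 * Mc)
nu = 1.18 * 1000 / (2 * 10569)
nu = 1180.0 / 21138
nu = 0.0558 mol/L

0.0558 mol/L


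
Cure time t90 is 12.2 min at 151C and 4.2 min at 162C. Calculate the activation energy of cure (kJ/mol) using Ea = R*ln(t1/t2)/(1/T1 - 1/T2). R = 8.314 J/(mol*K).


T1 = 424.15 K, T2 = 435.15 K
1/T1 - 1/T2 = 5.9598e-05
ln(t1/t2) = ln(12.2/4.2) = 1.0664
Ea = 8.314 * 1.0664 / 5.9598e-05 = 148756.5674 J/mol
Ea = 148.76 kJ/mol

148.76 kJ/mol


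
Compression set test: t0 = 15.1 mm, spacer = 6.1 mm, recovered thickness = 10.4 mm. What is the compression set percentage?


CS = (t0 - recovered) / (t0 - ts) * 100
= (15.1 - 10.4) / (15.1 - 6.1) * 100
= 4.7 / 9.0 * 100
= 52.2%

52.2%


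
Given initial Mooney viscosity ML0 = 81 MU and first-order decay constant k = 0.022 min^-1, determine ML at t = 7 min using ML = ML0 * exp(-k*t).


ML = ML0 * exp(-k * t)
ML = 81 * exp(-0.022 * 7)
ML = 81 * 0.8573
ML = 69.44 MU

69.44 MU


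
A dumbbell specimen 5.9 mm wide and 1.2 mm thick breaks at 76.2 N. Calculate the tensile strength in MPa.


Area = width * thickness = 5.9 * 1.2 = 7.08 mm^2
TS = force / area = 76.2 / 7.08 = 10.76 MPa

10.76 MPa


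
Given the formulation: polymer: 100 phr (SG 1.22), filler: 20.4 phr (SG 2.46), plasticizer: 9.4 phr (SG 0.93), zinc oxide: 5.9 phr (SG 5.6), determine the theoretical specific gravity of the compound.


Sum of weights = 135.7
Volume contributions:
  polymer: 100/1.22 = 81.9672
  filler: 20.4/2.46 = 8.2927
  plasticizer: 9.4/0.93 = 10.1075
  zinc oxide: 5.9/5.6 = 1.0536
Sum of volumes = 101.4210
SG = 135.7 / 101.4210 = 1.338

SG = 1.338


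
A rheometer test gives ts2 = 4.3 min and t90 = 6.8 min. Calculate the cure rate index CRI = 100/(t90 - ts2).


CRI = 100 / (t90 - ts2)
= 100 / (6.8 - 4.3)
= 100 / 2.5
= 40.0 min^-1

40.0 min^-1


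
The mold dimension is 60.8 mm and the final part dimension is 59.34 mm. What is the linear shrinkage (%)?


Shrinkage = (mold - part) / mold * 100
= (60.8 - 59.34) / 60.8 * 100
= 1.46 / 60.8 * 100
= 2.4%

2.4%


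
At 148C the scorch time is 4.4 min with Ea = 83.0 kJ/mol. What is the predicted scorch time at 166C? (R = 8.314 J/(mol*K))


Convert temperatures: T1 = 148 + 273.15 = 421.15 K, T2 = 166 + 273.15 = 439.15 K
ts2_new = 4.4 * exp(83000 / 8.314 * (1/439.15 - 1/421.15))
1/T2 - 1/T1 = -9.7325e-05
ts2_new = 1.67 min

1.67 min


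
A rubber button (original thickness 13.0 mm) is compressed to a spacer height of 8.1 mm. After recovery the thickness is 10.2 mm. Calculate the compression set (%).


CS = (t0 - recovered) / (t0 - ts) * 100
= (13.0 - 10.2) / (13.0 - 8.1) * 100
= 2.8 / 4.9 * 100
= 57.1%

57.1%


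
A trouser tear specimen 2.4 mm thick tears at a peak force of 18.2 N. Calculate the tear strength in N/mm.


Tear strength = force / thickness
= 18.2 / 2.4
= 7.58 N/mm

7.58 N/mm


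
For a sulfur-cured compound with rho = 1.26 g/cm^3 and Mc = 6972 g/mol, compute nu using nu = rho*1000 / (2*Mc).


nu = rho * 1000 / (2 * Mc)
nu = 1.26 * 1000 / (2 * 6972)
nu = 1260.0 / 13944
nu = 0.0904 mol/L

0.0904 mol/L


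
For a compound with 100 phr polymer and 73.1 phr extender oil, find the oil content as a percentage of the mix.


Oil % = oil / (100 + oil) * 100
= 73.1 / (100 + 73.1) * 100
= 73.1 / 173.1 * 100
= 42.23%

42.23%


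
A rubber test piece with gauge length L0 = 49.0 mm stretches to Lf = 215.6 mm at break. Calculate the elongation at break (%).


Elongation = (Lf - L0) / L0 * 100
= (215.6 - 49.0) / 49.0 * 100
= 166.6 / 49.0 * 100
= 340.0%

340.0%


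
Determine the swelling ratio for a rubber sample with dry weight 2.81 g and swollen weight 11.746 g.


Q = W_swollen / W_dry
Q = 11.746 / 2.81
Q = 4.18

Q = 4.18


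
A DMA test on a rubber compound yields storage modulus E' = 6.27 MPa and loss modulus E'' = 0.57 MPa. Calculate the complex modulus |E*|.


|E*| = sqrt(E'^2 + E''^2)
= sqrt(6.27^2 + 0.57^2)
= sqrt(39.3129 + 0.3249)
= 6.296 MPa

6.296 MPa
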